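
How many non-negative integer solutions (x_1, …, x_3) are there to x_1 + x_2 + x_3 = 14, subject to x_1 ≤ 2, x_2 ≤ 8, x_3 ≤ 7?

9

By stars and bars, unrestricted non-negative solutions to x_1+…+x_3 = 14 number C(14+2,2) = 120.
Subtract solutions that violate a single cap (substitute x_i' = x_i − (cap_i+1)): x_1 ≥ 3 gives C(13,2) = 78; x_2 ≥ 9 gives C(7,2) = 21; x_3 ≥ 8 gives C(8,2) = 28. Together 127.
Add back pairs where two caps are both exceeded: 6 + 10 + 0 = 16.
By inclusion–exclusion the count is 120 − 127 + 16 = 9.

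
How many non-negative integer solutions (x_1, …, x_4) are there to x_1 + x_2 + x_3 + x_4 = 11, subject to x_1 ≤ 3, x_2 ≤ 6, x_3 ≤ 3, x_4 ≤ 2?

19

Without the upper bounds there are C(14,3) = 364 ways to split 11 among 4 variables.
Subtract solutions that violate a single cap (substitute x_i' = x_i − (cap_i+1)): x_1 ≥ 4 gives C(10,3) = 120; x_2 ≥ 7 gives C(7,3) = 35; x_3 ≥ 4 gives C(10,3) = 120; x_4 ≥ 3 gives C(11,3) = 165. Together 440.
Add back pairs where two caps are both exceeded: 1 + 20 + 35 + 1 + 4 + 35 = 96.
Subtract triples: 0 + 0 + 1 + 0 = 1.
By inclusion–exclusion the count is 364 − 440 + 96 − 1 = 19.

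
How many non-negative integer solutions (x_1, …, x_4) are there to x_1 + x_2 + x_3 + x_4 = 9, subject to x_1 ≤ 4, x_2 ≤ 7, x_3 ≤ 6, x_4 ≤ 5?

151

By stars and bars, unrestricted non-negative solutions to x_1+…+x_4 = 9 number C(9+3,3) = 220.
Subtract solutions that violate a single cap (substitute x_i' = x_i − (cap_i+1)): x_1 ≥ 5 gives C(7,3) = 35; x_2 ≥ 8 gives C(4,3) = 4; x_3 ≥ 7 gives C(5,3) = 10; x_4 ≥ 6 gives C(6,3) = 20. Together 69.
No two caps can be exceeded simultaneously, so the pair terms are all 0.
By inclusion–exclusion the count is 220 − 69 + 0 = 151.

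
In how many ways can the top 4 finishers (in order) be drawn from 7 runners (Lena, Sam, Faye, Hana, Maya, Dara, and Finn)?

There are 7 choices for 1st place, 6 for 2nd, and so on down to 4 for position 4.
That gives 7 × 6 × 5 × 4 = 840.

840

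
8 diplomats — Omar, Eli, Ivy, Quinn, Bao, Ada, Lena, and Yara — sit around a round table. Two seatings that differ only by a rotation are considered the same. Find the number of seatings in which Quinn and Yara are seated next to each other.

1440

Treat {Quinn, Yara} as one unit (2 internal orders) and seat the resulting 7 units around the table: (6)! circular arrangements.
So 2 × (6)! = 2 × 720 = 1440.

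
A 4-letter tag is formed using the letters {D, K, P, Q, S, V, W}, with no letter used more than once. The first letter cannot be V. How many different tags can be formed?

The first letter has 7−1 = 6 choices (anything except V).
The remaining 3 letters are filled from the other 6 symbols without repetition: 6 × 5 × 4 = 120.
Total: 6 × 120 = 720.

720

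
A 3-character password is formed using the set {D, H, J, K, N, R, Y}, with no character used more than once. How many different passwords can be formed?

This is a permutation of 3 out of 7: P(7,3) = 7!/4!.
7 × 6 × 5 = 210.

210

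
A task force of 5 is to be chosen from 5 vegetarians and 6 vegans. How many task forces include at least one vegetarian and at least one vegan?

455

With no constraint there are C(11,5) = 462 possible selections.
Subtract selections that omit an entire group: no vegetarians → C(6,5) = 6; no vegans → C(5,5) = 1.
Both groups omitted at once is impossible, so 462 − 7 = 455.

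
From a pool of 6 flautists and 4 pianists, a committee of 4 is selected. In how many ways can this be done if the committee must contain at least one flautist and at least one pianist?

194

With no constraint there are C(10,4) = 210 possible selections.
Selections missing a whole group: no flautists → C(4,4) = 1; no pianists → C(6,4) = 15.
Both groups omitted at once is impossible, so 210 − 16 = 194.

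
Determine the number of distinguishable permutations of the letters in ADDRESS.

1260

ADDRESS has 7 letters with D appearing twice and S appearing twice.
Dividing 7! = 5040 by 2!·2! = 4 for the repeated letters gives 1260.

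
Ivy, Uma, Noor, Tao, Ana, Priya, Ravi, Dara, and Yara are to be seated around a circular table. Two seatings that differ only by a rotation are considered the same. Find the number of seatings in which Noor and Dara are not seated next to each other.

30240

All circular seatings of 9 people number (8)! = 40320.
Those with Noor next to Dara: fuse the pair into one unit and seat 8 units around a circle — 2·(7)! = 10080.
Subtracting, 40320 − 10080 = 30240.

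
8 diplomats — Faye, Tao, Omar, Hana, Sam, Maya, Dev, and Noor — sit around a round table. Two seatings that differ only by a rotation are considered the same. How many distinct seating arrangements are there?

5040

Fix one person's seat to break rotational symmetry; the remaining 7 people can be arranged in (7)! = 5040 ways.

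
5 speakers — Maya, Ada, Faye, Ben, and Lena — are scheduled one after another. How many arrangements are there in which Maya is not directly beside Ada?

There are 5! = 120 arrangements in all. If Maya and Ada are adjacent, merging them into one block gives 2·(4)! = 48 arrangements.
So 120 − 48 = 72 arrangements keep them apart.

72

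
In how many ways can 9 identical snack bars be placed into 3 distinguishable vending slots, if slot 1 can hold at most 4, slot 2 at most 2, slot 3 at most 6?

Without the upper bounds there are C(11,2) = 55 ways to split 9 among 3 vending slots.
Subtract solutions that violate a single cap (substitute x_i' = x_i − (cap_i+1)): x_1 ≥ 5 gives C(6,2) = 15; x_2 ≥ 3 gives C(8,2) = 28; x_3 ≥ 7 gives C(4,2) = 6. Together 49.
Add back pairs where two caps are both exceeded: 3 + 0 + 0 = 3.
By inclusion–exclusion the count is 55 − 49 + 3 = 9.

9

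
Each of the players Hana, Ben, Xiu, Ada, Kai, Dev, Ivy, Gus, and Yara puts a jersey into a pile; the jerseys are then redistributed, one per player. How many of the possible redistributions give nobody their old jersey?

133496

Count assignments avoiding every fixed point. For any j of the 9 players fixed to their old jersey, the other 9−j can be arranged in (9−j)! ways.
By inclusion–exclusion this is Σ_{j=0}^{9} (−1)^j C(9,j)·(9−j)!.
Computing: 362880 − 362880 + 181440 − 60480 + 15120 − 3024 + 504 − 72 + 9 − 1 = 133496.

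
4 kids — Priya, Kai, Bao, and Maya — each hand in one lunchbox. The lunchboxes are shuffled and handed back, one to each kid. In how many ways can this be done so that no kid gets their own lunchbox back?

9

Count assignments avoiding every fixed point. For any j of the 4 kids fixed to their own lunchbox, the other 4−j can be arranged in (4−j)! ways.
By inclusion–exclusion this is Σ_{j=0}^{4} (−1)^j C(4,j)·(4−j)!.
Computing: 24 − 24 + 12 − 4 + 1 = 9.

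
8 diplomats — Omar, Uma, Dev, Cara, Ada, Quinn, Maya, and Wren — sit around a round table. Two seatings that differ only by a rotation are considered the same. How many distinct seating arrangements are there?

5040

Around a circle, 8 distinct people have 8!/8 = (7)! = 5040 rotationally distinct seatings.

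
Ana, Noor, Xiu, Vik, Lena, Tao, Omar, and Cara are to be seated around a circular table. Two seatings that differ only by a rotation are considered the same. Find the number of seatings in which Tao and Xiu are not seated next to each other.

3600

All circular seatings of 8 people number (7)! = 5040.
Those with Tao next to Xiu: fuse the pair into one unit and seat 7 units around a circle — 2·(6)! = 1440.
Subtracting, 5040 − 1440 = 3600.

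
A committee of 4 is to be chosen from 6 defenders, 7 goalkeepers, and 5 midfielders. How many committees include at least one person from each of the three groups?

1575

With no constraint there are C(18,4) = 3060 possible selections.
Selections missing a whole group: no defenders → C(12,4) = 495; no goalkeepers → C(11,4) = 330; no midfielders → C(13,4) = 715.
Add back selections omitting two groups (i.e. drawn from a single group): C(6,4) + C(7,4) + C(5,4) = 55.
By inclusion–exclusion: 3060 − 1540 + 55 = 1575.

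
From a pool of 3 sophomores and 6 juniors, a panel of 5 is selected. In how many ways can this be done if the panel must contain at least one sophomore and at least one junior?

Unrestricted: C(9,5) = 126 ways to pick any 5 of the 9.
Subtract selections that omit an entire group: no sophomores → C(6,5) = 6; no juniors → C(3,5) = 0.
Both groups omitted at once is impossible, so 126 − 6 = 120.

120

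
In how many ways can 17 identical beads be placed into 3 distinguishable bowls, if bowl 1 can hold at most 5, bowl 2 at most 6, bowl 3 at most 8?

6

Without the upper bounds there are C(19,2) = 171 ways to split 17 among 3 bowls.
Subtract solutions that violate a single cap (substitute x_i' = x_i − (cap_i+1)): x_1 ≥ 6 gives C(13,2) = 78; x_2 ≥ 7 gives C(12,2) = 66; x_3 ≥ 9 gives C(10,2) = 45. Together 189.
Add back pairs where two caps are both exceeded: 15 + 6 + 3 = 24.
By inclusion–exclusion the count is 171 − 189 + 24 = 6.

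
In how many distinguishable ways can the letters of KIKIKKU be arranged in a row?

Letter multiplicities in KIKIKKU: I×2, K×4, U×1.
The number of distinct arrangements is 7!/(4!·2!) = 5040/48 = 105.

105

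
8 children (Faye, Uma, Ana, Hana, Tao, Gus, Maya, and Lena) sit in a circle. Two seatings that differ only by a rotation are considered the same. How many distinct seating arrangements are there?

5040

Seat Faye anywhere (absorbing the rotational symmetry), then permute the other 7: (7)! = 5040.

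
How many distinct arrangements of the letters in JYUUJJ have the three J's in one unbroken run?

12

Treat the 3 copies of J as a single block. The multiset to arrange is then {JJJ, U, U, Y}, 4 items in all.
That gives (4)!/(2!) = 12 arrangements.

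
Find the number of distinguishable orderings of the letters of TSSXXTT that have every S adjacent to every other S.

Treat the 2 copies of S as a single block. The multiset to arrange is then {SS, T, T, T, X, X}, 6 items in all.
That gives (6)!/(3!·2!) = 60 arrangements.

60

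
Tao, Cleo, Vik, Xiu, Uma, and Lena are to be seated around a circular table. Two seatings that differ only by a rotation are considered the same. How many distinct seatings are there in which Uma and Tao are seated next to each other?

48

Treat {Uma, Tao} as one unit (2 internal orders) and seat the resulting 5 units around the table: (4)! circular arrangements.
So 2 × (4)! = 2 × 24 = 48.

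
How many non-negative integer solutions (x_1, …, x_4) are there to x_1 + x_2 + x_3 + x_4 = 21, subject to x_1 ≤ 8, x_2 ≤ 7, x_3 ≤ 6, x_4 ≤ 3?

Ignoring the caps, the number of non-negative solutions to x_1+…+x_4 = 21 is C(24,3) = 2024.
Subtract solutions that violate a single cap (substitute x_i' = x_i − (cap_i+1)): x_1 ≥ 9 gives C(15,3) = 455; x_2 ≥ 8 gives C(16,3) = 560; x_3 ≥ 7 gives C(17,3) = 680; x_4 ≥ 4 gives C(20,3) = 1140. Together 2835.
Add back pairs where two caps are both exceeded: 35 + 56 + 165 + 84 + 220 + 286 = 846.
Subtract triples: 0 + 1 + 4 + 10 = 15.
By inclusion–exclusion the count is 2024 − 2835 + 846 − 15 = 20.

20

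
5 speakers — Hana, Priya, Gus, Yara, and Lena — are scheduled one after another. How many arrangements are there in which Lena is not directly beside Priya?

Of the 5! = 120 arrangements, those with Lena and Priya adjacent number 2 × 4! = 48 (treat the pair as a block with 2 internal orders).
So 120 − 48 = 72 arrangements keep them apart.

72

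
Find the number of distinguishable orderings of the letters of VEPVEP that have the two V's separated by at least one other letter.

60

There are 6!/(2!·2!·2!) = 90 arrangements of VEPVEP in total.
If the two V's are adjacent, glue them into one block, leaving 5 items to arrange: (5)!/(2!·2!) = 30 ways.
Subtracting, 90 − 30 = 60 arrangements keep the V's apart.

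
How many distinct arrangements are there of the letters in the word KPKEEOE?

420

KPKEEOE has 7 letters with E appearing 3 times and K appearing twice.
Dividing 7! = 5040 by 3!·2! = 12 for the repeated letters gives 420.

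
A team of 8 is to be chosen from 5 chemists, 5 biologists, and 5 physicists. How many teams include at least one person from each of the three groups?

Unrestricted: C(15,8) = 6435 ways to pick any 8 of the 15.
Selections missing a whole group: no chemists → C(10,8) = 45; no biologists → C(10,8) = 45; no physicists → C(10,8) = 45.
Add back selections omitting two groups (i.e. drawn from a single group): C(5,8) + C(5,8) + C(5,8) = 0.
By inclusion–exclusion: 6435 − 135 + 0 = 6300.

6300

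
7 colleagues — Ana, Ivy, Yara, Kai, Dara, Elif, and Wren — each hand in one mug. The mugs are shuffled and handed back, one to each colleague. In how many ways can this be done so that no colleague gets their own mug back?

This is the derangement count D_7: permutations of 7 items with no fixed point.
By inclusion–exclusion this is Σ_{j=0}^{7} (−1)^j C(7,j)·(7−j)!.
Computing: 5040 − 5040 + 2520 − 840 + 210 − 42 + 7 − 1 = 1854.

1854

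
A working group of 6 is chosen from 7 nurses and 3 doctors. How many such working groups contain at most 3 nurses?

35

Split by how many nurses are chosen (0 through 3).
Sum: C(7,0)·C(3,6) + C(7,1)·C(3,5) + C(7,2)·C(3,4) + C(7,3)·C(3,3) = 0 + 0 + 0 + 35 = 35.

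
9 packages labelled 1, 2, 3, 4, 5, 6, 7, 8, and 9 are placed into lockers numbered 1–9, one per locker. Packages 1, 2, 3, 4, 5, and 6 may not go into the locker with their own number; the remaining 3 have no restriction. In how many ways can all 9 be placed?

Let Aᵢ (for 1 ≤ i ≤ 6) be the placements that put package i in its forbidden locker. Any j of these fix j positions, leaving (9−j)! ways to fill the rest, and there are C(6,j) ways to pick which j.
By inclusion–exclusion, the number of valid placements is Σ_{j=0}^{6} (−1)^j C(6,j)·(9−j)!.
Computing: 362880 − 241920 + 75600 − 14400 + 1800 − 144 + 6 = 183822.

183822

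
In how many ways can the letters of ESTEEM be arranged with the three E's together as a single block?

24

Treat the 3 copies of E as a single block. The multiset to arrange is then {EEE, M, S, T}, 4 items in all.
All 4 items are distinct, so there are (4)! = 24 arrangements.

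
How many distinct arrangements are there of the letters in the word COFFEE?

180

The 6 letters of COFFEE have repeats: E appearing twice and F appearing twice.
The number of distinct arrangements is 6!/(2!·2!) = 720/4 = 180.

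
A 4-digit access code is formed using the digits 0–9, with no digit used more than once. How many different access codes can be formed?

5040

This is a permutation of 4 out of 10: P(10,4) = 10!/6!.
10 × 9 × 8 × 7 = 5040.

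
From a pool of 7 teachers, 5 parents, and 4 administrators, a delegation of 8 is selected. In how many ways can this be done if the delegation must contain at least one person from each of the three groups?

With no constraint there are C(16,8) = 12870 possible selections.
Subtract selections that omit an entire group: no teachers → C(9,8) = 9; no parents → C(11,8) = 165; no administrators → C(12,8) = 495.
Add back selections omitting two groups (i.e. drawn from a single group): C(7,8) + C(5,8) + C(4,8) = 0.
By inclusion–exclusion: 12870 − 669 + 0 = 12201.

12201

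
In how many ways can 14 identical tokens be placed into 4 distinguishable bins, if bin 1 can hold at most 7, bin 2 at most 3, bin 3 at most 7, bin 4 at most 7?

Without the upper bounds there are C(17,3) = 680 ways to split 14 among 4 bins.
Subtract solutions that violate a single cap (substitute x_i' = x_i − (cap_i+1)): x_1 ≥ 8 gives C(9,3) = 84; x_2 ≥ 4 gives C(13,3) = 286; x_3 ≥ 8 gives C(9,3) = 84; x_4 ≥ 8 gives C(9,3) = 84. Together 538.
Add back pairs where two caps are both exceeded: 10 + 0 + 0 + 10 + 10 + 0 = 30.
By inclusion–exclusion the count is 680 − 538 + 30 = 172.

172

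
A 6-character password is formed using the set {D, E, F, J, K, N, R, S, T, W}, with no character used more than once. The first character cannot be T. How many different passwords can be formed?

The first character has 10−1 = 9 choices (anything except T).
The remaining 5 characters are filled from the other 9 symbols without repetition: 9 × 8 × 7 × 6 × 5 = 15120.
Total: 9 × 15120 = 136080.

136080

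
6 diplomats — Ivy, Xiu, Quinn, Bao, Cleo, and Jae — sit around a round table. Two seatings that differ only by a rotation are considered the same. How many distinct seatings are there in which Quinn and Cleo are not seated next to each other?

Without the restriction there are (5)! = 120 seatings.
Seatings with Quinn beside Cleo: treat them as a block with 2 internal orders, giving 2 × (4)! = 48.
Subtracting, 120 − 48 = 72.

72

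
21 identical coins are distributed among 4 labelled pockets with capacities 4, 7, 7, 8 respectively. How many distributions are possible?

Without the upper bounds there are C(24,3) = 2024 ways to split 21 among 4 pockets.
Subtract solutions that violate a single cap (substitute x_i' = x_i − (cap_i+1)): x_1 ≥ 5 gives C(19,3) = 969; x_2 ≥ 8 gives C(16,3) = 560; x_3 ≥ 8 gives C(16,3) = 560; x_4 ≥ 9 gives C(15,3) = 455. Together 2544.
Add back pairs where two caps are both exceeded: 165 + 165 + 120 + 56 + 35 + 35 = 576.
Subtract triples: 1 + 0 + 0 + 0 = 1.
By inclusion–exclusion the count is 2024 − 2544 + 576 − 1 = 55.

55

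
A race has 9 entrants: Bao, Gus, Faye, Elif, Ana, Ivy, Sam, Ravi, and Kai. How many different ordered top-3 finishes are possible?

504

This is an ordered selection of 3 from 9: P(9,3).
That gives 9 × 8 × 7 = 504.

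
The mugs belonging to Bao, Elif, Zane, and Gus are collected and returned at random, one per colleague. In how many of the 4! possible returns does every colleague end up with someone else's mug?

Count assignments avoiding every fixed point. For any j of the 4 colleagues fixed to their own mug, the other 4−j can be arranged in (4−j)! ways.
By inclusion–exclusion this is Σ_{j=0}^{4} (−1)^j C(4,j)·(4−j)!.
Computing: 24 − 24 + 12 − 4 + 1 = 9.

9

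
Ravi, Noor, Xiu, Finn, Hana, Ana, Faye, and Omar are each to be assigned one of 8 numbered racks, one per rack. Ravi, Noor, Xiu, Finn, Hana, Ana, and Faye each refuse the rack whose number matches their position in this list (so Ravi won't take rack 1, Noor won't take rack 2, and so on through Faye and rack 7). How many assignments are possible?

Let Aᵢ (for 1 ≤ i ≤ 7) be the placements that put person i in their forbidden rack. Any j of these fix j positions, leaving (8−j)! ways to fill the rest, and there are C(7,j) ways to pick which j.
By inclusion–exclusion, the number of valid placements is Σ_{j=0}^{7} (−1)^j C(7,j)·(8−j)!.
Computing: 40320 − 35280 + 15120 − 4200 + 840 − 126 + 14 − 1 = 16687.

16687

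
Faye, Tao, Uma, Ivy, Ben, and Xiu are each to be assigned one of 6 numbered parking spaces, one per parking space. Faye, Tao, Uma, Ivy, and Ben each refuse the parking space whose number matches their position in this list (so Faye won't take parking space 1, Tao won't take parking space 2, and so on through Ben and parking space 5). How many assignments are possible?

309

Let Aᵢ (for 1 ≤ i ≤ 5) be the placements that put person i in their forbidden parking space. Any j of these fix j positions, leaving (6−j)! ways to fill the rest, and there are C(5,j) ways to pick which j.
By inclusion–exclusion, the number of valid placements is Σ_{j=0}^{5} (−1)^j C(5,j)·(6−j)!.
Computing: 720 − 600 + 240 − 60 + 10 − 1 = 309.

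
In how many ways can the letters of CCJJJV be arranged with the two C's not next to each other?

40

Total arrangements of CCJJJV: 6!/(3!·2!) = 60.
Arrangements with the C's together: treat CC as one letter, giving (5)!/(3!) = 20.
Hence 60 − 20 = 40.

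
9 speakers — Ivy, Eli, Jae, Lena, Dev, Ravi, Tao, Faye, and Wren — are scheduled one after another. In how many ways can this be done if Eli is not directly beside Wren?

Of the 9! = 362880 arrangements, those with Eli and Wren adjacent number 2 × 8! = 80640 (treat the pair as a block with 2 internal orders).
So 362880 − 80640 = 282240 arrangements keep them apart.

282240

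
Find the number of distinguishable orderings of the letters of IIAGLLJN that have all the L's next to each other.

Treat the 2 copies of L as a single block. The multiset to arrange is then {LL, A, G, I, I, J, N}, 7 items in all.
That gives (7)!/(2!) = 2520 arrangements.

2520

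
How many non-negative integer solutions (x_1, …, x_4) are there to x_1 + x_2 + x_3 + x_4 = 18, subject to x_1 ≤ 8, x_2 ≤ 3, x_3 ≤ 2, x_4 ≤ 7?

Without the upper bounds there are C(21,3) = 1330 ways to split 18 among 4 variables.
Subtract solutions that violate a single cap (substitute x_i' = x_i − (cap_i+1)): x_1 ≥ 9 gives C(12,3) = 220; x_2 ≥ 4 gives C(17,3) = 680; x_3 ≥ 3 gives C(18,3) = 816; x_4 ≥ 8 gives C(13,3) = 286. Together 2002.
Add back pairs where two caps are both exceeded: 56 + 84 + 4 + 364 + 84 + 120 = 712.
Subtract triples: 10 + 0 + 0 + 20 = 30.
By inclusion–exclusion the count is 1330 − 2002 + 712 − 30 = 10.

10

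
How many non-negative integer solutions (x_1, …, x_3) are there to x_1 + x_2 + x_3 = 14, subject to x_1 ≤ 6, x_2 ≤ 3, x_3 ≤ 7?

6

Ignoring the caps, the number of non-negative solutions to x_1+…+x_3 = 14 is C(16,2) = 120.
Subtract solutions that violate a single cap (substitute x_i' = x_i − (cap_i+1)): x_1 ≥ 7 gives C(9,2) = 36; x_2 ≥ 4 gives C(12,2) = 66; x_3 ≥ 8 gives C(8,2) = 28. Together 130.
Add back pairs where two caps are both exceeded: 10 + 0 + 6 = 16.
By inclusion–exclusion the count is 120 − 130 + 16 = 6.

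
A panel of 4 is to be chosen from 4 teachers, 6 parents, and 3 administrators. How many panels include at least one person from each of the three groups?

With no constraint there are C(13,4) = 715 possible selections.
Subtract selections that omit an entire group: no teachers → C(9,4) = 126; no parents → C(7,4) = 35; no administrators → C(10,4) = 210.
Add back selections omitting two groups (i.e. drawn from a single group): C(4,4) + C(6,4) + C(3,4) = 16.
By inclusion–exclusion: 715 − 371 + 16 = 360.

360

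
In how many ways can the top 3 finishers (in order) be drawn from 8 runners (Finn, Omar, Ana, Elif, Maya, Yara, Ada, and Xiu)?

336

There are 8 choices for 1st place, 7 for 2nd, and 6 for 3rd.
That gives 8 × 7 × 6 = 336.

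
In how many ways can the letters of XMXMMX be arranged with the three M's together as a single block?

4

Treat the 3 copies of M as a single block. The multiset to arrange is then {MMM, X, X, X}, 4 items in all.
That gives (4)!/(3!) = 4 arrangements.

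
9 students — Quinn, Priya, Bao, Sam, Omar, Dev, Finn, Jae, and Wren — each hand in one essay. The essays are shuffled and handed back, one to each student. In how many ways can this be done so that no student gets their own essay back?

133496

Count assignments avoiding every fixed point. For any j of the 9 students fixed to their own essay, the other 9−j can be arranged in (9−j)! ways.
By inclusion–exclusion this is Σ_{j=0}^{9} (−1)^j C(9,j)·(9−j)!.
Computing: 362880 − 362880 + 181440 − 60480 + 15120 − 3024 + 504 − 72 + 9 − 1 = 133496.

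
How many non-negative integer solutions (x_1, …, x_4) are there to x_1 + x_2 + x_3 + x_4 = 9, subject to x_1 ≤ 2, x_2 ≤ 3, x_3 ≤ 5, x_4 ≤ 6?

61

Without the upper bounds there are C(12,3) = 220 ways to split 9 among 4 variables.
Subtract solutions that violate a single cap (substitute x_i' = x_i − (cap_i+1)): x_1 ≥ 3 gives C(9,3) = 84; x_2 ≥ 4 gives C(8,3) = 56; x_3 ≥ 6 gives C(6,3) = 20; x_4 ≥ 7 gives C(5,3) = 10. Together 170.
Add back pairs where two caps are both exceeded: 10 + 1 + 0 + 0 + 0 + 0 = 11.
By inclusion–exclusion the count is 220 − 170 + 11 = 61.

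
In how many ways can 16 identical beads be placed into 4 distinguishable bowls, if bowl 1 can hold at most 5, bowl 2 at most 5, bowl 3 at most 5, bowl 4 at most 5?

Ignoring the caps, the number of non-negative solutions to x_1+…+x_4 = 16 is C(19,3) = 969.
Subtract solutions that violate a single cap (substitute x_i' = x_i − (cap_i+1)): x_1 ≥ 6 gives C(13,3) = 286; x_2 ≥ 6 gives C(13,3) = 286; x_3 ≥ 6 gives C(13,3) = 286; x_4 ≥ 6 gives C(13,3) = 286. Together 1144.
Add back pairs where two caps are both exceeded: 35 + 35 + 35 + 35 + 35 + 35 = 210.
By inclusion–exclusion the count is 969 − 1144 + 210 = 35.

35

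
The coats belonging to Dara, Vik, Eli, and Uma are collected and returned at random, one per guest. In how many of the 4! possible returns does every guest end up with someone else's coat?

Count assignments avoiding every fixed point. For any j of the 4 guests fixed to their own coat, the other 4−j can be arranged in (4−j)! ways.
By inclusion–exclusion this is Σ_{j=0}^{4} (−1)^j C(4,j)·(4−j)!.
Computing: 24 − 24 + 12 − 4 + 1 = 9.

9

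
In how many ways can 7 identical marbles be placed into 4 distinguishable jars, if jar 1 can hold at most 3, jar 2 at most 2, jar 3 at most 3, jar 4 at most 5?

By stars and bars, unrestricted non-negative solutions to x_1+…+x_4 = 7 number C(7+3,3) = 120.
Subtract solutions that violate a single cap (substitute x_i' = x_i − (cap_i+1)): x_1 ≥ 4 gives C(6,3) = 20; x_2 ≥ 3 gives C(7,3) = 35; x_3 ≥ 4 gives C(6,3) = 20; x_4 ≥ 6 gives C(4,3) = 4. Together 79.
Add back pairs where two caps are both exceeded: 1 + 0 + 0 + 1 + 0 + 0 = 2.
By inclusion–exclusion the count is 120 − 79 + 2 = 43.

43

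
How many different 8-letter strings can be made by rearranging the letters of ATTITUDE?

6720

The 8 letters of ATTITUDE have repeats: T appearing 3 times.
So there are 8! / (3!) = 6720 distinguishable arrangements.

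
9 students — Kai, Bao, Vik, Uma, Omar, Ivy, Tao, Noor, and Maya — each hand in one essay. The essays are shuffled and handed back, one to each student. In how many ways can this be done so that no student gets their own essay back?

Let Aᵢ be the assignments in which student i gets their own essay. We want the size of the complement of A₁∪…∪A_9.
By inclusion–exclusion this is Σ_{j=0}^{9} (−1)^j C(9,j)·(9−j)!.
Computing: 362880 − 362880 + 181440 − 60480 + 15120 − 3024 + 504 − 72 + 9 − 1 = 133496.

133496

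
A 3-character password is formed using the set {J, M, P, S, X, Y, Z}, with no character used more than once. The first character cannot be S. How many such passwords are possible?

180

The first character has 7−1 = 6 choices (anything except S).
The remaining 2 characters are filled from the other 6 symbols without repetition: 6 × 5 = 30.
Total: 6 × 30 = 180.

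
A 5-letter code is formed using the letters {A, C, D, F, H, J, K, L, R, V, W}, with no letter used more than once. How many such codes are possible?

55440

Choose and order 5 of the 11 symbols: the first letter has 11 options, the next 10, and so on down to 7.
11 × 10 × 9 × 8 × 7 = 55440.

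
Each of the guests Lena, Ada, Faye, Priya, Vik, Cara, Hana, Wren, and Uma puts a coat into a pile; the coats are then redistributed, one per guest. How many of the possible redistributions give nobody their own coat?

133496

This is the derangement count D_9: permutations of 9 items with no fixed point.
By inclusion–exclusion this is Σ_{j=0}^{9} (−1)^j C(9,j)·(9−j)!.
Computing: 362880 − 362880 + 181440 − 60480 + 15120 − 3024 + 504 − 72 + 9 − 1 = 133496.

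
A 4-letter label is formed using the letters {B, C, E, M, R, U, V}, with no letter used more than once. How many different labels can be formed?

840

This is a permutation of 4 out of 7: P(7,4) = 7!/3!.
7 × 6 × 5 × 4 = 840.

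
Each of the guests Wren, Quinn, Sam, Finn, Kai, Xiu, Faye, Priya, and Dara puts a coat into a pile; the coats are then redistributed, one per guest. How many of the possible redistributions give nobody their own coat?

Let Aᵢ be the assignments in which guest i gets their own coat. We want the size of the complement of A₁∪…∪A_9.
By inclusion–exclusion this is Σ_{j=0}^{9} (−1)^j C(9,j)·(9−j)!.
Computing: 362880 − 362880 + 181440 − 60480 + 15120 − 3024 + 504 − 72 + 9 − 1 = 133496.

133496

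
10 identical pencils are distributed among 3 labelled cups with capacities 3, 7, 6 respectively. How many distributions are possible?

22

Without the upper bounds there are C(12,2) = 66 ways to split 10 among 3 cups.
Subtract solutions that violate a single cap (substitute x_i' = x_i − (cap_i+1)): x_1 ≥ 4 gives C(8,2) = 28; x_2 ≥ 8 gives C(4,2) = 6; x_3 ≥ 7 gives C(5,2) = 10. Together 44.
No two caps can be exceeded simultaneously, so the pair terms are all 0.
By inclusion–exclusion the count is 66 − 44 + 0 = 22.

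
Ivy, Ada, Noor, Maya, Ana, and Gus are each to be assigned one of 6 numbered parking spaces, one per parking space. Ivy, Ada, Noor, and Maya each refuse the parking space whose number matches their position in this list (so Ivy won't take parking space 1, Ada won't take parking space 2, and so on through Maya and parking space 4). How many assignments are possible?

362

Let Aᵢ (for 1 ≤ i ≤ 4) be the placements that put person i in their forbidden parking space. Any j of these fix j positions, leaving (6−j)! ways to fill the rest, and there are C(4,j) ways to pick which j.
By inclusion–exclusion, the number of valid placements is Σ_{j=0}^{4} (−1)^j C(4,j)·(6−j)!.
Computing: 720 − 480 + 144 − 24 + 2 = 362.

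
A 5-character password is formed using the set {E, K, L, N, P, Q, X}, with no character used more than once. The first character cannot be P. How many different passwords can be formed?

2160

The first character has 7−1 = 6 choices (anything except P).
The remaining 4 characters are filled from the other 6 symbols without repetition: 6 × 5 × 4 × 3 = 360.
Total: 6 × 360 = 2160.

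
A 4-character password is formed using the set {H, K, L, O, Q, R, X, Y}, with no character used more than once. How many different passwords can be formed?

1680

With no repetition, fill the 4 characters in order: 8 choices, then 7, down to 5.
8 × 7 × 6 × 5 = 1680.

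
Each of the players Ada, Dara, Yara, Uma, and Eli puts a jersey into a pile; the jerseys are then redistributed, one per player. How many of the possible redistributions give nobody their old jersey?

44

Let Aᵢ be the assignments in which player i gets their old jersey. We want the size of the complement of A₁∪…∪A_5.
By inclusion–exclusion this is Σ_{j=0}^{5} (−1)^j C(5,j)·(5−j)!.
Computing: 120 − 120 + 60 − 20 + 5 − 1 = 44.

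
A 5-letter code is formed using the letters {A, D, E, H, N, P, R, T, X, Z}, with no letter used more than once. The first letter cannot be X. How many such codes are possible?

27216

The first letter has 10−1 = 9 choices (anything except X).
The remaining 4 letters are filled from the other 9 symbols without repetition: 9 × 8 × 7 × 6 = 3024.
Total: 9 × 3024 = 27216.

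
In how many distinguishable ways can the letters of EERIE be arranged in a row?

20

EERIE has 5 letters with E appearing 3 times.
The number of distinct arrangements is 5!/(3!) = 120/6 = 20.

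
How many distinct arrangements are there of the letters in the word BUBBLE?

Letter multiplicities in BUBBLE: B×3, E×1, L×1, U×1.
So there are 6! / (3!) = 120 distinguishable arrangements.

120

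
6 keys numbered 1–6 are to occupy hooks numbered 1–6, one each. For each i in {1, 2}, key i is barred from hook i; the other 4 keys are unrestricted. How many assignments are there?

504

Let Aᵢ (for i ∈ {1, 2}) be the placements that put key i in its forbidden hook. Any j of these fix j positions, leaving (6−j)! ways to fill the rest, and there are C(2,j) ways to pick which j.
By inclusion–exclusion, the number of valid placements is Σ_{j=0}^{2} (−1)^j C(2,j)·(6−j)!.
Computing: 720 − 240 + 24 = 504.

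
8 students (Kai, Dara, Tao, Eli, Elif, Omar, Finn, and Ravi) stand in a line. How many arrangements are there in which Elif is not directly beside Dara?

Of the 8! = 40320 arrangements, those with Elif and Dara adjacent number 2 × 7! = 10080 (treat the pair as a block with 2 internal orders).
Complementary counting: 40320 − 10080 = 30240.

30240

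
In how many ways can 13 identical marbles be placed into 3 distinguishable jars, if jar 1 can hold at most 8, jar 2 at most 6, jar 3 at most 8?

Without the upper bounds there are C(15,2) = 105 ways to split 13 among 3 jars.
Subtract solutions that violate a single cap (substitute x_i' = x_i − (cap_i+1)): x_1 ≥ 9 gives C(6,2) = 15; x_2 ≥ 7 gives C(8,2) = 28; x_3 ≥ 9 gives C(6,2) = 15. Together 58.
No two caps can be exceeded simultaneously, so the pair terms are all 0.
By inclusion–exclusion the count is 105 − 58 + 0 = 47.

47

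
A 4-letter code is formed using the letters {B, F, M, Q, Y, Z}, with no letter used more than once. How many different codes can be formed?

360

This is a permutation of 4 out of 6: P(6,4) = 6!/2!.
6 × 5 × 4 × 3 = 360.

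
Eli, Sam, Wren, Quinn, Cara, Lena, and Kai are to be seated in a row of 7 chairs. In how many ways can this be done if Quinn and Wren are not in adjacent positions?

Of the 7! = 5040 arrangements, those with Quinn and Wren adjacent number 2 × 6! = 1440 (treat the pair as a block with 2 internal orders).
Complementary counting: 5040 − 1440 = 3600.

3600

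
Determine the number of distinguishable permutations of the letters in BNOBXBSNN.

BNOBXBSNN has 9 letters with B appearing 3 times and N appearing 3 times.
The number of distinct arrangements is 9!/(3!·3!) = 362880/36 = 10080.

10080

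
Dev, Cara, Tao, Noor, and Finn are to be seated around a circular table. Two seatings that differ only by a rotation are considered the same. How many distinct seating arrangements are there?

Seat Dev anywhere (absorbing the rotational symmetry), then permute the other 4: (4)! = 24.

24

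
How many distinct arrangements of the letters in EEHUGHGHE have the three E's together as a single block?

420

Treat the 3 copies of E as a single block. The multiset to arrange is then {EEE, G, G, H, H, H, U}, 7 items in all.
That gives (7)!/(3!·2!) = 420 arrangements.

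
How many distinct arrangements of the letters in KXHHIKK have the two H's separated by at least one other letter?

Total arrangements of KXHHIKK: 7!/(3!·2!) = 420.
If the two H's are adjacent, glue them into one block, leaving 6 items to arrange: (6)!/(3!) = 120 ways.
Hence 420 − 120 = 300.

300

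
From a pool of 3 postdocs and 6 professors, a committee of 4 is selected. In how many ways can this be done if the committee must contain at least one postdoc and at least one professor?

111

Total 4-person selections from all 9: C(9,4) = 126.
Selections missing a whole group: no postdocs → C(6,4) = 15; no professors → C(3,4) = 0.
Both groups omitted at once is impossible, so 126 − 15 = 111.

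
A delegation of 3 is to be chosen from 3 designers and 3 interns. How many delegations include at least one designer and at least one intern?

Unrestricted: C(6,3) = 20 ways to pick any 3 of the 6.
Selections missing a whole group: no designers → C(3,3) = 1; no interns → C(3,3) = 1.
Both groups omitted at once is impossible, so 20 − 2 = 18.

18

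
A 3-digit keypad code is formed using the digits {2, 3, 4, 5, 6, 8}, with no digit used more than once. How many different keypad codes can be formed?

120

Choose and order 3 of the 6 symbols: the first digit has 6 options, the next 5, then 4.
That product is 6 × 5 × 4 = 120.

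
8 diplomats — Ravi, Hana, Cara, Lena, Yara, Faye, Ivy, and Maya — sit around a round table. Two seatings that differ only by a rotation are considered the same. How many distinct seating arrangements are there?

5040

Seat Ravi anywhere (absorbing the rotational symmetry), then permute the other 7: (7)! = 5040.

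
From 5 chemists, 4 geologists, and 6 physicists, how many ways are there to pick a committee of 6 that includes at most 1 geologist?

2310

Split by how many geologists are chosen (0 through 1).
Sum: C(4,0)·C(11,6) + C(4,1)·C(11,5) = 462 + 1848 = 2310.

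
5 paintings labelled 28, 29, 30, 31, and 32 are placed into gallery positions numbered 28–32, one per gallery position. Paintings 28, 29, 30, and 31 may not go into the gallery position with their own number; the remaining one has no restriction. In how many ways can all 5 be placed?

53

Let Aᵢ (for 28 ≤ i ≤ 31) be the placements that put painting i in its forbidden gallery position. Any j of these fix j positions, leaving (5−j)! ways to fill the rest, and there are C(4,j) ways to pick which j.
By inclusion–exclusion, the number of valid placements is Σ_{j=0}^{4} (−1)^j C(4,j)·(5−j)!.
Computing: 120 − 96 + 36 − 8 + 1 = 53.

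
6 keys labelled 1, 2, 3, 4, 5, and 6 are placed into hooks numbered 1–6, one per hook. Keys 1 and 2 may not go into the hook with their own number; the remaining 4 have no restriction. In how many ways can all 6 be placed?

Let Aᵢ (for i ∈ {1, 2}) be the placements that put key i in its forbidden hook. Any j of these fix j positions, leaving (6−j)! ways to fill the rest, and there are C(2,j) ways to pick which j.
By inclusion–exclusion, the number of valid placements is Σ_{j=0}^{2} (−1)^j C(2,j)·(6−j)!.
Computing: 720 − 240 + 24 = 504.

504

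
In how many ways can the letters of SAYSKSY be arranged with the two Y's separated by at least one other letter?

300

Total arrangements of SAYSKSY: 7!/(3!·2!) = 420.
Arrangements with the Y's together: treat YY as one letter, giving (6)!/(3!) = 120.
Subtracting, 420 − 120 = 300 arrangements keep the Y's apart.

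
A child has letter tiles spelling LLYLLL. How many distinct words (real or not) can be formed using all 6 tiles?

6

Letter multiplicities in LLYLLL: L×5, Y×1.
So there are 6! / (5!) = 6 distinguishable arrangements.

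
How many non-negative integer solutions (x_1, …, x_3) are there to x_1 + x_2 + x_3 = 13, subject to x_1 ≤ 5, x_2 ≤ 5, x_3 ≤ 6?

Ignoring the caps, the number of non-negative solutions to x_1+…+x_3 = 13 is C(15,2) = 105.
Subtract solutions that violate a single cap (substitute x_i' = x_i − (cap_i+1)): x_1 ≥ 6 gives C(9,2) = 36; x_2 ≥ 6 gives C(9,2) = 36; x_3 ≥ 7 gives C(8,2) = 28. Together 100.
Add back pairs where two caps are both exceeded: 3 + 1 + 1 = 5.
By inclusion–exclusion the count is 105 − 100 + 5 = 10.

10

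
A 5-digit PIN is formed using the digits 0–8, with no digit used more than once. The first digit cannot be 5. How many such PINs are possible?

13440

The first digit has 9−1 = 8 choices (anything except 5).
The remaining 4 digits are filled from the other 8 symbols without repetition: 8 × 7 × 6 × 5 = 1680.
Total: 8 × 1680 = 13440.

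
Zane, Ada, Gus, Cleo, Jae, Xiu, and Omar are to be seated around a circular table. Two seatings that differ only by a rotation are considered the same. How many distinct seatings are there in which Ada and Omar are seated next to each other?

240

Glue Ada and Omar into a block (2 internal orders). Seating 6 units around a circle gives (5)! arrangements.
So 2 × (5)! = 2 × 120 = 240.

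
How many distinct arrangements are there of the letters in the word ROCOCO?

ROCOCO has 6 letters with C appearing twice and O appearing 3 times.
Dividing 6! = 720 by 3!·2! = 12 for the repeated letters gives 60.

60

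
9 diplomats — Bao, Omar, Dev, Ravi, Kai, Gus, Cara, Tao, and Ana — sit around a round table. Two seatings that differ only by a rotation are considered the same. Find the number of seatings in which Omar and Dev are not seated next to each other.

30240

Without the restriction there are (8)! = 40320 seatings.
Seatings with Omar beside Dev: treat them as a block with 2 internal orders, giving 2 × (7)! = 10080.
Subtracting, 40320 − 10080 = 30240.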